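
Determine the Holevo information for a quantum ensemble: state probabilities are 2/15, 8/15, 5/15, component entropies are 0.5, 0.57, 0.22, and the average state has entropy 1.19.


chi = S(rho) - sum_i p_i * S(rho_i)
Weighted entropy = 2/15 * 0.5 + 8/15 * 0.57 + 5/15 * 0.22
= 0.4440
chi = 1.19 - 0.4440
= 0.7460

0.7460


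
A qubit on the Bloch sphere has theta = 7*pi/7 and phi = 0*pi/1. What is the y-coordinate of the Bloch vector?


theta = 3.1416, phi = 0.0000
r_y = sin(theta)*sin(phi) = 0.0000 * 0.0000
r_y = 0.0000

0.0000


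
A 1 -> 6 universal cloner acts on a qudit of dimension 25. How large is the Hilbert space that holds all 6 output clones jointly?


Output space = H^(tensor 6) where dim(H) = 25
dim = 25^6
= 625 (after 2 factors)
= 15625 (after 3 factors)
= 390625 (after 4 factors)
= 9765625 (after 5 factors)
= 244140625 (after 6 factors)
= 244140625

244140625


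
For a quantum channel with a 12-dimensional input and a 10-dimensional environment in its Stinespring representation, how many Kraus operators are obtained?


Tracing out the environment in an orthonormal basis {|i>_E} gives Kraus operators K_i = <i|_E U |0>_E.
Number of Kraus operators = dim(H_env) = d_env
= 10

10


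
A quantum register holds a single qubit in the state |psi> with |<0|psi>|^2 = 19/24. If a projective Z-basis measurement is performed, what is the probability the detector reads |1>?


|alpha|^2 = 19/24 = 0.7917
|beta|^2 = 1 - 19/24 = 5/24 = 0.2083
P(|1>) = |beta|^2 = 0.2083

0.2083


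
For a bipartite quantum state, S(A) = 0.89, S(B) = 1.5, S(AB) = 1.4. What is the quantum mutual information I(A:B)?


I(A:B) = S(A) + S(B) - S(AB)
= 0.89 + 1.5 - 1.4
= 0.9900

0.9900


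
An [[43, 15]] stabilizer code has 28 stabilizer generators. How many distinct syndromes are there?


Each stabilizer generator gives a binary (+1 or -1) measurement outcome.
With 28 independent generators:
Total syndromes = 2^28
= 268435456

268435456


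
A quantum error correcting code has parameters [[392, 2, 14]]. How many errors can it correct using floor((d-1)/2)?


Code parameters: [[392, 2, 14]], distance d = 14.
Number of correctable errors = floor((d-1)/2)
= floor((14 - 1)/2)
= floor(13/2)
= 6

6


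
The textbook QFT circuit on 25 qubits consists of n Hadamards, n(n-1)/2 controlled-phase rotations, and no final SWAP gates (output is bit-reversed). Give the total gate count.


Hadamard gates: 25
Controlled rotations: n*(n-1)/2 = 25*24/2 = 300
SWAP gates: 0 (omitted)
Total = 25 + 300
= 325

325


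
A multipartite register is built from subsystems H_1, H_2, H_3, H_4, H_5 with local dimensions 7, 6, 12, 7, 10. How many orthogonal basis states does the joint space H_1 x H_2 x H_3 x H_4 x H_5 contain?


dim(H_1 x H_2 x H_3 x H_4 x H_5) = 7 * 6 * 12 * 7 * 10
= 42 * 12 * 7 * 10
= 504 * 7 * 10
= 3528 * 10
= 35280

35280


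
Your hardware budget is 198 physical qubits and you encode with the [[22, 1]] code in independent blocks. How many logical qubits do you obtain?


Each code block uses 22 physical qubits for 1 logical qubit(s).
Number of complete blocks = floor(198 / 22) = 9
Logical qubits = 9 * 1
= 9

9


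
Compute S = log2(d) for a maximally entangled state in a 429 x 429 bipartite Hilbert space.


For a maximally entangled state in d x d:
S = log2(d) = log2(429)
= 8.7448

8.7448


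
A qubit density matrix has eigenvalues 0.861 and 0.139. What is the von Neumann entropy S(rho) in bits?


S = -p*log2(p) - (1-p)*log2(1-p)
p = 0.8610, 1-p = 0.1390
= -0.8610 * log2(0.8610) - 0.1390 * log2(0.1390)
= -(-0.1859) - (-0.3957)
= 0.5816

0.5816


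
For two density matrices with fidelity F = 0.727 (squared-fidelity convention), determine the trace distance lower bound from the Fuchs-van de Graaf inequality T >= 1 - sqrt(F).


Fuchs-van de Graaf (squared-fidelity convention): 1 - sqrt(F) <= T <= sqrt(1 - F).
Lower bound: T >= 1 - sqrt(F)
sqrt(F) = sqrt(0.727) = 0.8526
T >= 1 - 0.8526
T >= 0.1474

0.1474


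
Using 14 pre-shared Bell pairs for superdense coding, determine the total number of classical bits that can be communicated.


Superdense coding allows 2 classical bits per shared entangled pair.
14 pair(s) -> 2 * 14 = 28 classical bits

28


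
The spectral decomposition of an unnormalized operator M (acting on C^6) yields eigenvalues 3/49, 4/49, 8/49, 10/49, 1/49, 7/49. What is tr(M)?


tr(M) = sum of eigenvalues
= 3/49 + 4/49 + 8/49 + 10/49 + 1/49 + 7/49
= 33/49
= 0.6735

0.6735


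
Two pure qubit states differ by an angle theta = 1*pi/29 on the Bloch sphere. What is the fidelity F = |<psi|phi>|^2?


For states separated by angle theta on Bloch sphere:
F = cos^2(theta/2)
theta = 1*pi/29 = 0.1083
theta/2 = 0.0542
cos(theta/2) = 0.9985
F = 0.9971

0.9971


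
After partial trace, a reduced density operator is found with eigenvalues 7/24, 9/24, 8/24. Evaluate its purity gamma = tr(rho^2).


tr(rho^2) = sum of eigenvalues squared
= (7/24)^2 + (9/24)^2 + (8/24)^2
= (49 + 81 + 64) / 576
= 194/576
= 0.3368

0.3368


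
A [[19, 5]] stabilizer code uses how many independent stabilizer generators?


For an [[n,k]] stabilizer code:
Number of stabilizer generators = n - k
= 19 - 5
= 14

14


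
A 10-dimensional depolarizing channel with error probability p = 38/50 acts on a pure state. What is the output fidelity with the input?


F = (1-p) + p/d
= (1 - 0.7600) + 0.7600/10
= 0.2400 + 0.0760
= 0.3160

0.3160


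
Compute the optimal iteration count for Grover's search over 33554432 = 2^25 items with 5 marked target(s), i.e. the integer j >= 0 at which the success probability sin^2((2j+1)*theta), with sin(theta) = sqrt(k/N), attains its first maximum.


After j Grover iterations the success probability is P(j) = sin^2((2j+1)*theta), where sin(theta) = sqrt(k/N).
N = 2^25 = 33554432, k = 5
sin(theta) = sqrt(k/N) = 0.0003860202222
theta = arcsin(sqrt(k/N)) = 0.0003860202318 rad
P(j) reaches its first maximum when (2j+1)*theta is as close as possible to pi/2, i.e. j = round(pi/(4*theta) - 1/2).
pi/(4*theta) - 1/2 = 2034.1036
(For comparison, the common estimate pi/4 * sqrt(N/k) = 2034.6037; the exact maximiser is used here.)
Optimal iterations = 2034

2034


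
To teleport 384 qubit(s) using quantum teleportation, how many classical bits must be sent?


Quantum teleportation requires 2 classical bits per qubit teleported.
384 qubit(s) -> 2 * 384 = 768 classical bits

768


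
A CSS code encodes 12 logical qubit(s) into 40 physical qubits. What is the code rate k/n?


Code rate R = k/n
= 12/40
= 0.3000

0.3000


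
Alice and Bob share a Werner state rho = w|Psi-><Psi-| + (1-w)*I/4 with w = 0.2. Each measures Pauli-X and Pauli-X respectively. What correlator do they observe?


|Psi-> = (|01> - |10>)/sqrt(2)
For the pure Bell state, <X_A X_B> = -1 (Bell-state Pauli correlator).
The maximally-mixed part I/4 has tr(I/4 * P tensor P) = 0 for any traceless Pauli P.
So <X_A X_B>_rho = w * (-1) + (1 - w) * 0
= 0.2 * (-1)
= -0.2000

-0.2000


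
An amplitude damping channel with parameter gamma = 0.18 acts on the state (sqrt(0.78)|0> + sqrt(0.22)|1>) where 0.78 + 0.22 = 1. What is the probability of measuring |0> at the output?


For amplitude damping with parameter gamma on state sqrt(a)|0> + sqrt(b)|1>:
alpha^2 = 0.78, beta^2 = 0.22
P(|0>) = alpha^2 + gamma * beta^2
= 0.78 + 0.18 * 0.22
= 0.78 + 0.0396
= 0.8196

0.8196


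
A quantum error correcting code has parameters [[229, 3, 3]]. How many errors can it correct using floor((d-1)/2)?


Code parameters: [[229, 3, 3]], distance d = 3.
Number of correctable errors = floor((d-1)/2)
= floor((3 - 1)/2)
= floor(2/2)
= 1

1


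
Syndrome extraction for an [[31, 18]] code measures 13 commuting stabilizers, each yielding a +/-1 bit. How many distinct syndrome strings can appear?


Each stabilizer generator gives a binary (+1 or -1) measurement outcome.
With 13 independent generators:
Total syndromes = 2^13
= 8192

8192


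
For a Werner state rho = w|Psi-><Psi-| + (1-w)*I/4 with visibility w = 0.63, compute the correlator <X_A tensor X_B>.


|Psi-> = (|01> - |10>)/sqrt(2)
For the pure Bell state, <X_A X_B> = -1 (Bell-state Pauli correlator).
The maximally-mixed part I/4 has tr(I/4 * P tensor P) = 0 for any traceless Pauli P.
So <X_A X_B>_rho = w * (-1) + (1 - w) * 0
= 0.63 * (-1)
= -0.6300

-0.6300


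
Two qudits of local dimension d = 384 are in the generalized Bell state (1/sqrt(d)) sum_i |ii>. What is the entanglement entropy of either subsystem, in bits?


For a maximally entangled state in d x d:
S = log2(d) = log2(384)
= 8.5850

8.5850


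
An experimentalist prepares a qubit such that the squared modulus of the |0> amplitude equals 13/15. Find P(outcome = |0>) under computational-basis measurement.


|alpha|^2 = 13/15 = 0.8667
|beta|^2 = 1 - 13/15 = 2/15 = 0.1333
P(|0>) = |alpha|^2 = 0.8667

0.8667


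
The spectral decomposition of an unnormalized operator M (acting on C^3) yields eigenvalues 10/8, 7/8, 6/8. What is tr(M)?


tr(M) = sum of eigenvalues
= 10/8 + 7/8 + 6/8
= 23/8
= 2.8750

2.8750


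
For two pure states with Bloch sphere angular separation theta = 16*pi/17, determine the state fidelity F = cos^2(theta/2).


For states separated by angle theta on Bloch sphere:
F = cos^2(theta/2)
theta = 16*pi/17 = 2.9568
theta/2 = 1.4784
cos(theta/2) = 0.0923
F = 0.0085

0.0085


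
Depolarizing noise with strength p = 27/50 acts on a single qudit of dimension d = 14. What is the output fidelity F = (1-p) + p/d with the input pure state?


F = (1-p) + p/d
= (1 - 0.5400) + 0.5400/14
= 0.4600 + 0.0386
= 0.4986

0.4986


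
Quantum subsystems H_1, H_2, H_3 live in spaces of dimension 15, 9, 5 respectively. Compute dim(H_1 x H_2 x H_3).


dim(H_1 x H_2 x H_3) = 15 * 9 * 5
= 135 * 5
= 675

675


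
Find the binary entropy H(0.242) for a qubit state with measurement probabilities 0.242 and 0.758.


S = -p*log2(p) - (1-p)*log2(1-p)
p = 0.2420, 1-p = 0.7580
= -0.2420 * log2(0.2420) - 0.7580 * log2(0.7580)
= -(-0.4954) - (-0.3030)
= 0.7984

0.7984


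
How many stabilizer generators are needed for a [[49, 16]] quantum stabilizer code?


For an [[n,k]] stabilizer code:
Number of stabilizer generators = n - k
= 49 - 16
= 33

33


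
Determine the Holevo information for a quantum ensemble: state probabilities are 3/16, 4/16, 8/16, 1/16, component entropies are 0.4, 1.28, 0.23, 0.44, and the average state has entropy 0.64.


chi = S(rho) - sum_i p_i * S(rho_i)
Weighted entropy = 3/16 * 0.4 + 4/16 * 1.28 + 8/16 * 0.23 + 1/16 * 0.44
= 0.5375
chi = 0.64 - 0.5375
= 0.1025

0.1025


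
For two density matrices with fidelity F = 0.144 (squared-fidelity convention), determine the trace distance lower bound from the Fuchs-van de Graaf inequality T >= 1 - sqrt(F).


Fuchs-van de Graaf (squared-fidelity convention): 1 - sqrt(F) <= T <= sqrt(1 - F).
Lower bound: T >= 1 - sqrt(F)
sqrt(F) = sqrt(0.144) = 0.3795
T >= 1 - 0.3795
T >= 0.6205

0.6205


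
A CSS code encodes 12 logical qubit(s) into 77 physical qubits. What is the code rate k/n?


Code rate R = k/n
= 12/77
= 0.1558

0.1558


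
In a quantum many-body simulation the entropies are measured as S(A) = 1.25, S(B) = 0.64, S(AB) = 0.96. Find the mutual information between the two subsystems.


I(A:B) = S(A) + S(B) - S(AB)
= 1.25 + 0.64 - 0.96
= 0.9300

0.9300


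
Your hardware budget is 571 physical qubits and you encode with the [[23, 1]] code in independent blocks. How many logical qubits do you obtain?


Each code block uses 23 physical qubits for 1 logical qubit(s).
Number of complete blocks = floor(571 / 23) = 24
Logical qubits = 24 * 1
= 24

24


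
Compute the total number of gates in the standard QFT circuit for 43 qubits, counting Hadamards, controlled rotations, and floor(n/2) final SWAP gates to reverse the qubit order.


Hadamard gates: 43
Controlled rotations: n*(n-1)/2 = 43*42/2 = 903
SWAP gates: floor(n/2) = floor(43/2) = 21
Total = 43 + 903 + 21
= 967

967


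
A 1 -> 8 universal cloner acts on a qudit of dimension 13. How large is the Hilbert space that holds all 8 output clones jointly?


Output space = H^(tensor 8) where dim(H) = 13
dim = 13^8
= 169 (after 2 factors)
= 2197 (after 3 factors)
= 28561 (after 4 factors)
= 371293 (after 5 factors)
= 4826809 (after 6 factors)
= 62748517 (after 7 factors)
= 815730721 (after 8 factors)
= 815730721

815730721


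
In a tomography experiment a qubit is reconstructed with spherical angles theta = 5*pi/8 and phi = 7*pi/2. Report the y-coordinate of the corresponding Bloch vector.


theta = 1.9635, phi = 10.9956
r_y = sin(theta)*sin(phi) = 0.9239 * -1.0000
r_y = -0.9239

-0.9239


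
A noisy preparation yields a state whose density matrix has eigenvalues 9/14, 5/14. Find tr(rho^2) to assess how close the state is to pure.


tr(rho^2) = sum of eigenvalues squared
= (9/14)^2 + (5/14)^2
= (81 + 25) / 196
= 106/196
= 0.5408

0.5408


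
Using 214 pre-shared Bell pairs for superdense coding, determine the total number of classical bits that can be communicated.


Superdense coding allows 2 classical bits per shared entangled pair.
214 pair(s) -> 2 * 214 = 428 classical bits

428


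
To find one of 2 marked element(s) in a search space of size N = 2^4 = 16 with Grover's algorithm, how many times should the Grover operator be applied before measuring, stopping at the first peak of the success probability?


After j Grover iterations the success probability is P(j) = sin^2((2j+1)*theta), where sin(theta) = sqrt(k/N).
N = 2^4 = 16, k = 2
sin(theta) = sqrt(k/N) = 0.3535533906
theta = arcsin(sqrt(k/N)) = 0.3613671239 rad
P(j) reaches its first maximum when (2j+1)*theta is as close as possible to pi/2, i.e. j = round(pi/(4*theta) - 1/2).
pi/(4*theta) - 1/2 = 1.6734
(For comparison, the common estimate pi/4 * sqrt(N/k) = 2.2214; the exact maximiser is used here.)
Optimal iterations = 2

2


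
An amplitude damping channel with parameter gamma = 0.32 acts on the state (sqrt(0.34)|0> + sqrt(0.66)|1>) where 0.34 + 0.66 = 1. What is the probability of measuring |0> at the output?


For amplitude damping with parameter gamma on state sqrt(a)|0> + sqrt(b)|1>:
alpha^2 = 0.34, beta^2 = 0.66
P(|0>) = alpha^2 + gamma * beta^2
= 0.34 + 0.32 * 0.66
= 0.34 + 0.2112
= 0.5512

0.5512


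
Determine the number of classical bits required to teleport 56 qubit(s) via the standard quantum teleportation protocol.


Quantum teleportation requires 2 classical bits per qubit teleported.
56 qubit(s) -> 2 * 56 = 112 classical bits

112


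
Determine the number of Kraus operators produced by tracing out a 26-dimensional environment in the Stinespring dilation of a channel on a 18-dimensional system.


Tracing out the environment in an orthonormal basis {|i>_E} gives Kraus operators K_i = <i|_E U |0>_E.
Number of Kraus operators = dim(H_env) = d_env
= 26

26


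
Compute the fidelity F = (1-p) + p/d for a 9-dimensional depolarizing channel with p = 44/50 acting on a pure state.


F = (1-p) + p/d
= (1 - 0.8800) + 0.8800/9
= 0.1200 + 0.0978
= 0.2178

0.2178


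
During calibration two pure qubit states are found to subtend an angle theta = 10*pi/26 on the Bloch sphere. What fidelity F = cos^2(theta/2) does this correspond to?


For states separated by angle theta on Bloch sphere:
F = cos^2(theta/2)
theta = 10*pi/26 = 1.2083
theta/2 = 0.6042
cos(theta/2) = 0.8230
F = 0.6773

0.6773


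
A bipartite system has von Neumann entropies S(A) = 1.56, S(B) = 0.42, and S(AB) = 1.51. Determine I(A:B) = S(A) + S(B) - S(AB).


I(A:B) = S(A) + S(B) - S(AB)
= 1.56 + 0.42 - 1.51
= 0.4700

0.4700


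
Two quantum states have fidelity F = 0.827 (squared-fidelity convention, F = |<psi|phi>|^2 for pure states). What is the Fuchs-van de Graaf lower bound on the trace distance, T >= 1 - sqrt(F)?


Fuchs-van de Graaf (squared-fidelity convention): 1 - sqrt(F) <= T <= sqrt(1 - F).
Lower bound: T >= 1 - sqrt(F)
sqrt(F) = sqrt(0.827) = 0.9094
T >= 1 - 0.9094
T >= 0.0906

0.0906


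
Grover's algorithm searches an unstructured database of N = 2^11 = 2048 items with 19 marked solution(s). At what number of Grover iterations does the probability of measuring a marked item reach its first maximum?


After j Grover iterations the success probability is P(j) = sin^2((2j+1)*theta), where sin(theta) = sqrt(k/N).
N = 2^11 = 2048, k = 19
sin(theta) = sqrt(k/N) = 0.0963189688
theta = arcsin(sqrt(k/N)) = 0.09646852471 rad
P(j) reaches its first maximum when (2j+1)*theta is as close as possible to pi/2, i.e. j = round(pi/(4*theta) - 1/2).
pi/(4*theta) - 1/2 = 7.6415
(For comparison, the common estimate pi/4 * sqrt(N/k) = 8.1541; the exact maximiser is used here.)
Optimal iterations = 8

8


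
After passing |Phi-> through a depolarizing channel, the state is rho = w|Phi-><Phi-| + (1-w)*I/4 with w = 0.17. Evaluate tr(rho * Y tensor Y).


|Phi-> = (|00> - |11>)/sqrt(2)
For the pure Bell state, <Y_A Y_B> = +1 (Bell-state Pauli correlator).
The maximally-mixed part I/4 has tr(I/4 * P tensor P) = 0 for any traceless Pauli P.
So <Y_A Y_B>_rho = w * (+1) + (1 - w) * 0
= 0.17 * (+1)
= 0.1700

0.1700


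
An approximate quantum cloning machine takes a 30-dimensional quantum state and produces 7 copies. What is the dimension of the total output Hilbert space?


Output space = H^(tensor 7) where dim(H) = 30
dim = 30^7
= 900 (after 2 factors)
= 27000 (after 3 factors)
= 810000 (after 4 factors)
= 24300000 (after 5 factors)
= 729000000 (after 6 factors)
= 21870000000 (after 7 factors)
= 21870000000

21870000000


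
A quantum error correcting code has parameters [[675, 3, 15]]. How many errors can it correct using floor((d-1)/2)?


Code parameters: [[675, 3, 15]], distance d = 15.
Number of correctable errors = floor((d-1)/2)
= floor((15 - 1)/2)
= floor(14/2)
= 7

7


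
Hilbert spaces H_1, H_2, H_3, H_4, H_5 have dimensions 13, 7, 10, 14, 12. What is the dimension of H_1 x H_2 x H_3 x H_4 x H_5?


dim(H_1 x H_2 x H_3 x H_4 x H_5) = 13 * 7 * 10 * 14 * 12
= 91 * 10 * 14 * 12
= 910 * 14 * 12
= 12740 * 12
= 152880

152880


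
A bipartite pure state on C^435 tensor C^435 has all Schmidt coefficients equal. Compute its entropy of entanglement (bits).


For a maximally entangled state in d x d:
S = log2(d) = log2(435)
= 8.7649

8.7649


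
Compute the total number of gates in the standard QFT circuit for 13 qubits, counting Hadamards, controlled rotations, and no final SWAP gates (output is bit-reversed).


Hadamard gates: 13
Controlled rotations: n*(n-1)/2 = 13*12/2 = 78
SWAP gates: 0 (omitted)
Total = 13 + 78
= 91

91


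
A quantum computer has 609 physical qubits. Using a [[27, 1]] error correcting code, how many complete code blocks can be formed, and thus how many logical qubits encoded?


Each code block uses 27 physical qubits for 1 logical qubit(s).
Number of complete blocks = floor(609 / 27) = 22
Logical qubits = 22 * 1
= 22

22


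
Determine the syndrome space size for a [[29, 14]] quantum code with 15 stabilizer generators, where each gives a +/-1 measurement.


Each stabilizer generator gives a binary (+1 or -1) measurement outcome.
With 15 independent generators:
Total syndromes = 2^15
= 32768

32768


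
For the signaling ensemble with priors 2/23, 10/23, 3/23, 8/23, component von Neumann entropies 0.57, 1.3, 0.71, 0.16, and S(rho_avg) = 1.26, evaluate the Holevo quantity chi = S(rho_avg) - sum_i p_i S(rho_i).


chi = S(rho) - sum_i p_i * S(rho_i)
Weighted entropy = 2/23 * 0.57 + 10/23 * 1.3 + 3/23 * 0.71 + 8/23 * 0.16
= 0.7630
chi = 1.26 - 0.7630
= 0.4970

0.4970


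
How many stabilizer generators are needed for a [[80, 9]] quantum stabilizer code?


For an [[n,k]] stabilizer code:
Number of stabilizer generators = n - k
= 80 - 9
= 71

71


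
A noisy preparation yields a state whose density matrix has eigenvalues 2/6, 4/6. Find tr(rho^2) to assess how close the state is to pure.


tr(rho^2) = sum of eigenvalues squared
= (2/6)^2 + (4/6)^2
= (4 + 16) / 36
= 20/36
= 0.5556

0.5556


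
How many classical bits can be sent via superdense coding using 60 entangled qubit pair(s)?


Superdense coding allows 2 classical bits per shared entangled pair.
60 pair(s) -> 2 * 60 = 120 classical bits

120


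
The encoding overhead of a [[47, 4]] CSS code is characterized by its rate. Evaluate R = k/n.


Code rate R = k/n
= 4/47
= 0.0851

0.0851


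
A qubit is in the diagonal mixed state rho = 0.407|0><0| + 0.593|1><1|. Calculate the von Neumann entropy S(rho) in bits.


S = -p*log2(p) - (1-p)*log2(1-p)
p = 0.4070, 1-p = 0.5930
= -0.4070 * log2(0.4070) - 0.5930 * log2(0.5930)
= -(-0.5278) - (-0.4471)
= 0.9749

0.9749


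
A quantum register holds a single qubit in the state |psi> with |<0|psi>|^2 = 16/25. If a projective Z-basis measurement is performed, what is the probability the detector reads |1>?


|alpha|^2 = 16/25 = 0.6400
|beta|^2 = 1 - 16/25 = 9/25 = 0.3600
P(|1>) = |beta|^2 = 0.3600

0.3600


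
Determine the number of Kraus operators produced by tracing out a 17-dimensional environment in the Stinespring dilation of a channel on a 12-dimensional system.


Tracing out the environment in an orthonormal basis {|i>_E} gives Kraus operators K_i = <i|_E U |0>_E.
Number of Kraus operators = dim(H_env) = d_env
= 17

17


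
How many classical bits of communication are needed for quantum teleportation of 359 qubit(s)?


Quantum teleportation requires 2 classical bits per qubit teleported.
359 qubit(s) -> 2 * 359 = 718 classical bits

718


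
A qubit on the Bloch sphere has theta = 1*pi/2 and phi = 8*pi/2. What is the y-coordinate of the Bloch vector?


theta = 1.5708, phi = 12.5664
r_y = sin(theta)*sin(phi) = 1.0000 * 0.0000
r_y = 0.0000

0.0000


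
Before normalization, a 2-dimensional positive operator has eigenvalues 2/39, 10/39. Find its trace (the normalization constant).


tr(M) = sum of eigenvalues
= 2/39 + 10/39
= 12/39
= 0.3077

0.3077


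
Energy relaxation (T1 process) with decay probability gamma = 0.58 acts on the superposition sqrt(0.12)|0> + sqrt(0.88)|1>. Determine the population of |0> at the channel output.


For amplitude damping with parameter gamma on state sqrt(a)|0> + sqrt(b)|1>:
alpha^2 = 0.12, beta^2 = 0.88
P(|0>) = alpha^2 + gamma * beta^2
= 0.12 + 0.58 * 0.88
= 0.12 + 0.5104
= 0.6304

0.6304


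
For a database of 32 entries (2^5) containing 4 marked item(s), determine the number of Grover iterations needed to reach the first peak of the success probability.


After j Grover iterations the success probability is P(j) = sin^2((2j+1)*theta), where sin(theta) = sqrt(k/N).
N = 2^5 = 32, k = 4
sin(theta) = sqrt(k/N) = 0.3535533906
theta = arcsin(sqrt(k/N)) = 0.3613671239 rad
P(j) reaches its first maximum when (2j+1)*theta is as close as possible to pi/2, i.e. j = round(pi/(4*theta) - 1/2).
pi/(4*theta) - 1/2 = 1.6734
(For comparison, the common estimate pi/4 * sqrt(N/k) = 2.2214; the exact maximiser is used here.)
Optimal iterations = 2

2


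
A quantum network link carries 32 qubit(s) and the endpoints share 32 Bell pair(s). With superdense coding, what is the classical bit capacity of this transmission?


Superdense coding allows 2 classical bits per shared entangled pair.
32 pair(s) -> 2 * 32 = 64 classical bits

64


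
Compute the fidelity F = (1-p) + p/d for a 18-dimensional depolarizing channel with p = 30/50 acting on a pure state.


F = (1-p) + p/d
= (1 - 0.6000) + 0.6000/18
= 0.4000 + 0.0333
= 0.4333

0.4333


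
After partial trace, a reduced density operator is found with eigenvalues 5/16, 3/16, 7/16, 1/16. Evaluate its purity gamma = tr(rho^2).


tr(rho^2) = sum of eigenvalues squared
= (5/16)^2 + (3/16)^2 + (7/16)^2 + (1/16)^2
= (25 + 9 + 49 + 1) / 256
= 84/256
= 0.3281

0.3281


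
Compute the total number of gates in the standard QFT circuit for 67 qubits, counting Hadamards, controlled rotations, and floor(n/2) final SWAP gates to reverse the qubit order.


Hadamard gates: 67
Controlled rotations: n*(n-1)/2 = 67*66/2 = 2211
SWAP gates: floor(n/2) = floor(67/2) = 33
Total = 67 + 2211 + 33
= 2311

2311


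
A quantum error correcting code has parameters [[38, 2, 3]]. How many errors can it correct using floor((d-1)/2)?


Code parameters: [[38, 2, 3]], distance d = 3.
Number of correctable errors = floor((d-1)/2)
= floor((3 - 1)/2)
= floor(2/2)
= 1

1


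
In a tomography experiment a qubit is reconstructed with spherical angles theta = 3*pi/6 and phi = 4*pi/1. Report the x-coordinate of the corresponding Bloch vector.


theta = 1.5708, phi = 12.5664
r_x = sin(theta)*cos(phi) = 1.0000 * 1.0000
r_x = 1.0000

1.0000


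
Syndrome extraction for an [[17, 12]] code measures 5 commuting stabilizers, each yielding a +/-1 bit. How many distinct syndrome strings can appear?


Each stabilizer generator gives a binary (+1 or -1) measurement outcome.
With 5 independent generators:
Total syndromes = 2^5
= 32

32


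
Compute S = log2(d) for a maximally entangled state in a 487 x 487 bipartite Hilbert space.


For a maximally entangled state in d x d:
S = log2(d) = log2(487)
= 8.9278

8.9278


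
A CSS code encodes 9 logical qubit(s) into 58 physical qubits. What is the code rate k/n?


Code rate R = k/n
= 9/58
= 0.1552

0.1552


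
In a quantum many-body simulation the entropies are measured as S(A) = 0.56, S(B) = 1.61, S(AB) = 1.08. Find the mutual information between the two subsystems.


I(A:B) = S(A) + S(B) - S(AB)
= 0.56 + 1.61 - 1.08
= 1.0900

1.0900


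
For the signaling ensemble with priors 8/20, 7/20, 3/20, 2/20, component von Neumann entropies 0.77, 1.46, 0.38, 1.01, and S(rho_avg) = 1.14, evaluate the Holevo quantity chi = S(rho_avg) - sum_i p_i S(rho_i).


chi = S(rho) - sum_i p_i * S(rho_i)
Weighted entropy = 8/20 * 0.77 + 7/20 * 1.46 + 3/20 * 0.38 + 2/20 * 1.01
= 0.9770
chi = 1.14 - 0.9770
= 0.1630

0.1630


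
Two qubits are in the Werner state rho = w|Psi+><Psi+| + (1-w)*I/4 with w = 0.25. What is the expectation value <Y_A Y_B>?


|Psi+> = (|01> + |10>)/sqrt(2)
For the pure Bell state, <Y_A Y_B> = +1 (Bell-state Pauli correlator).
The maximally-mixed part I/4 has tr(I/4 * P tensor P) = 0 for any traceless Pauli P.
So <Y_A Y_B>_rho = w * (+1) + (1 - w) * 0
= 0.25 * (+1)
= 0.2500

0.2500


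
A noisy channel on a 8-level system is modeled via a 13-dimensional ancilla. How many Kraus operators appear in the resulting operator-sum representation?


Tracing out the environment in an orthonormal basis {|i>_E} gives Kraus operators K_i = <i|_E U |0>_E.
Number of Kraus operators = dim(H_env) = d_env
= 13

13


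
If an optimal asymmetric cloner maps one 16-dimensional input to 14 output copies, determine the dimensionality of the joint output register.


Output space = H^(tensor 14) where dim(H) = 16
dim = 16^14
= 256 (after 2 factors)
= 4096 (after 3 factors)
= 65536 (after 4 factors)
= 1048576 (after 5 factors)
= 16777216 (after 6 factors)
= 268435456 (after 7 factors)
= 4294967296 (after 8 factors)
= 68719476736 (after 9 factors)
= 1099511627776 (after 10 factors)
= 17592186044416 (after 11 factors)
= 281474976710656 (after 12 factors)
= 4503599627370496 (after 13 factors)
= 72057594037927936 (after 14 factors)
= 72057594037927936

72057594037927936


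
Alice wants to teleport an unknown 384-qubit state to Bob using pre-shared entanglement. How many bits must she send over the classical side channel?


Quantum teleportation requires 2 classical bits per qubit teleported.
384 qubit(s) -> 2 * 384 = 768 classical bits

768


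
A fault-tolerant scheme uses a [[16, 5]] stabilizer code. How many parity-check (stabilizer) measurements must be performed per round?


For an [[n,k]] stabilizer code:
Number of stabilizer generators = n - k
= 16 - 5
= 11

11


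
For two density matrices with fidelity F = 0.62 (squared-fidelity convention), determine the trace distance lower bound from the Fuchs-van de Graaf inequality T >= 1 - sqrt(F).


Fuchs-van de Graaf (squared-fidelity convention): 1 - sqrt(F) <= T <= sqrt(1 - F).
Lower bound: T >= 1 - sqrt(F)
sqrt(F) = sqrt(0.62) = 0.7874
T >= 1 - 0.7874
T >= 0.2126

0.2126


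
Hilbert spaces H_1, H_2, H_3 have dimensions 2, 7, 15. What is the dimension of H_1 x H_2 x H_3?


dim(H_1 x H_2 x H_3) = 2 * 7 * 15
= 14 * 15
= 210

210


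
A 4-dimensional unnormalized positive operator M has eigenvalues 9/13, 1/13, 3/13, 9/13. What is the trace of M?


tr(M) = sum of eigenvalues
= 9/13 + 1/13 + 3/13 + 9/13
= 22/13
= 1.6923

1.6923


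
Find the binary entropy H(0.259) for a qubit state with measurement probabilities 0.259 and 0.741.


S = -p*log2(p) - (1-p)*log2(1-p)
p = 0.2590, 1-p = 0.7410
= -0.2590 * log2(0.2590) - 0.7410 * log2(0.7410)
= -(-0.5048) - (-0.3204)
= 0.8252

0.8252


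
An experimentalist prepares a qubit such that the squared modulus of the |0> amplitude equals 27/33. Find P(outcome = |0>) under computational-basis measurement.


|alpha|^2 = 27/33 = 0.8182
|beta|^2 = 1 - 27/33 = 6/33 = 0.1818
P(|0>) = |alpha|^2 = 0.8182

0.8182


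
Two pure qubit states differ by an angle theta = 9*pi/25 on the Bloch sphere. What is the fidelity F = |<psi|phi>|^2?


For states separated by angle theta on Bloch sphere:
F = cos^2(theta/2)
theta = 9*pi/25 = 1.1310
theta/2 = 0.5655
cos(theta/2) = 0.8443
F = 0.7129

0.7129


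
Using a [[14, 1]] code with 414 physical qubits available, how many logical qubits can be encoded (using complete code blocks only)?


Each code block uses 14 physical qubits for 1 logical qubit(s).
Number of complete blocks = floor(414 / 14) = 29
Logical qubits = 29 * 1
= 29

29


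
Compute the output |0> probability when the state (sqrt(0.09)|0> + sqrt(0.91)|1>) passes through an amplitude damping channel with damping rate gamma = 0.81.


For amplitude damping with parameter gamma on state sqrt(a)|0> + sqrt(b)|1>:
alpha^2 = 0.09, beta^2 = 0.91
P(|0>) = alpha^2 + gamma * beta^2
= 0.09 + 0.81 * 0.91
= 0.09 + 0.7371
= 0.8271

0.8271


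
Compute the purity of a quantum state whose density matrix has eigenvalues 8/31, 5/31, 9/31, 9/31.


tr(rho^2) = sum of eigenvalues squared
= (8/31)^2 + (5/31)^2 + (9/31)^2 + (9/31)^2
= (64 + 25 + 81 + 81) / 961
= 251/961
= 0.2612

0.2612


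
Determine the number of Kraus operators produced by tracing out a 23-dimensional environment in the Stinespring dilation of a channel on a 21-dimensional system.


Tracing out the environment in an orthonormal basis {|i>_E} gives Kraus operators K_i = <i|_E U |0>_E.
Number of Kraus operators = dim(H_env) = d_env
= 23

23


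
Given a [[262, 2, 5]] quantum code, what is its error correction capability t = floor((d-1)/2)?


Code parameters: [[262, 2, 5]], distance d = 5.
Number of correctable errors = floor((d-1)/2)
= floor((5 - 1)/2)
= floor(4/2)
= 2

2


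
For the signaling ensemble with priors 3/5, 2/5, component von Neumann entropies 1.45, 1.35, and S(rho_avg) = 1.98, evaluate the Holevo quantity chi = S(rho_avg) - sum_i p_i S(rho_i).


chi = S(rho) - sum_i p_i * S(rho_i)
Weighted entropy = 3/5 * 1.45 + 2/5 * 1.35
= 1.4100
chi = 1.98 - 1.4100
= 0.5700

0.5700


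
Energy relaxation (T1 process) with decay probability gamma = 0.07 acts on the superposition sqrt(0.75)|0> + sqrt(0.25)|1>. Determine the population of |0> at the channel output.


For amplitude damping with parameter gamma on state sqrt(a)|0> + sqrt(b)|1>:
alpha^2 = 0.75, beta^2 = 0.25
P(|0>) = alpha^2 + gamma * beta^2
= 0.75 + 0.07 * 0.25
= 0.75 + 0.0175
= 0.7675

0.7675


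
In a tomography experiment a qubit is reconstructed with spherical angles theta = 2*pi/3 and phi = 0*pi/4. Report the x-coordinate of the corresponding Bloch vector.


theta = 2.0944, phi = 0.0000
r_x = sin(theta)*cos(phi) = 0.8660 * 1.0000
r_x = 0.8660

0.8660


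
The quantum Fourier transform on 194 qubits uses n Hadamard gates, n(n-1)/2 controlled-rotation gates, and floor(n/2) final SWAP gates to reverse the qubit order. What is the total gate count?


Hadamard gates: 194
Controlled rotations: n*(n-1)/2 = 194*193/2 = 18721
SWAP gates: floor(n/2) = floor(194/2) = 97
Total = 194 + 18721 + 97
= 19012

19012


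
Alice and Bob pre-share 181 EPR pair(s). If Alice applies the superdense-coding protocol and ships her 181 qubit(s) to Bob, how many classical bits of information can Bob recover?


Superdense coding allows 2 classical bits per shared entangled pair.
181 pair(s) -> 2 * 181 = 362 classical bits

362


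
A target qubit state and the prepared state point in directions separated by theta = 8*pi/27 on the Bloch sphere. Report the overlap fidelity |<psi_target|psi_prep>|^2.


For states separated by angle theta on Bloch sphere:
F = cos^2(theta/2)
theta = 8*pi/27 = 0.9308
theta/2 = 0.4654
cos(theta/2) = 0.8936
F = 0.7986

0.7986


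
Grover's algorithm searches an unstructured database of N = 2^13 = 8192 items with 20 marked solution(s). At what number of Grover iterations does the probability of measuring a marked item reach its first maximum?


After j Grover iterations the success probability is P(j) = sin^2((2j+1)*theta), where sin(theta) = sqrt(k/N).
N = 2^13 = 8192, k = 20
sin(theta) = sqrt(k/N) = 0.04941058844
theta = arcsin(sqrt(k/N)) = 0.04943071578 rad
P(j) reaches its first maximum when (2j+1)*theta is as close as possible to pi/2, i.e. j = round(pi/(4*theta) - 1/2).
pi/(4*theta) - 1/2 = 15.3889
(For comparison, the common estimate pi/4 * sqrt(N/k) = 15.8953; the exact maximiser is used here.)
Optimal iterations = 15

15


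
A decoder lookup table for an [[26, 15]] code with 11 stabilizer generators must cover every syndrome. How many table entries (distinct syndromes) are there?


Each stabilizer generator gives a binary (+1 or -1) measurement outcome.
With 11 independent generators:
Total syndromes = 2^11
= 2048

2048


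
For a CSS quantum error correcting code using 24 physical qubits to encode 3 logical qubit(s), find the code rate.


Code rate R = k/n
= 3/24
= 0.1250

0.1250


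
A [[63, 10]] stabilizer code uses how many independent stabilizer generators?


For an [[n,k]] stabilizer code:
Number of stabilizer generators = n - k
= 63 - 10
= 53

53


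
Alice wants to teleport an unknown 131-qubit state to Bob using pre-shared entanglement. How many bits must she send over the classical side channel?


Quantum teleportation requires 2 classical bits per qubit teleported.
131 qubit(s) -> 2 * 131 = 262 classical bits

262


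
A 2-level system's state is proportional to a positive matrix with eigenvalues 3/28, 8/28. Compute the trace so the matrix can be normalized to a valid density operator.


tr(M) = sum of eigenvalues
= 3/28 + 8/28
= 11/28
= 0.3929

0.3929


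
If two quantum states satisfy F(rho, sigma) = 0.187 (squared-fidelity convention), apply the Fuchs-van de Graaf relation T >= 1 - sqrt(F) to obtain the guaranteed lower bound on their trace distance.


Fuchs-van de Graaf (squared-fidelity convention): 1 - sqrt(F) <= T <= sqrt(1 - F).
Lower bound: T >= 1 - sqrt(F)
sqrt(F) = sqrt(0.187) = 0.4324
T >= 1 - 0.4324
T >= 0.5676

0.5676


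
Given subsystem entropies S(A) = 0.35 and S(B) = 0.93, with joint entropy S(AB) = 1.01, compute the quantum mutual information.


I(A:B) = S(A) + S(B) - S(AB)
= 0.35 + 0.93 - 1.01
= 0.2700

0.2700


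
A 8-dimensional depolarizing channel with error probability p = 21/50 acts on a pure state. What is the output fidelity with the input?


F = (1-p) + p/d
= (1 - 0.4200) + 0.4200/8
= 0.5800 + 0.0525
= 0.6325

0.6325


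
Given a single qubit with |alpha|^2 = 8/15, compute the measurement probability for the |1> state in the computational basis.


|alpha|^2 = 8/15 = 0.5333
|beta|^2 = 1 - 8/15 = 7/15 = 0.4667
P(|1>) = |beta|^2 = 0.4667

0.4667


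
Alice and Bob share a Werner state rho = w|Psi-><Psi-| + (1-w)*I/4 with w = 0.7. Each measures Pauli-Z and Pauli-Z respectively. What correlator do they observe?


|Psi-> = (|01> - |10>)/sqrt(2)
For the pure Bell state, <Z_A Z_B> = -1 (Bell-state Pauli correlator).
The maximally-mixed part I/4 has tr(I/4 * P tensor P) = 0 for any traceless Pauli P.
So <Z_A Z_B>_rho = w * (-1) + (1 - w) * 0
= 0.7 * (-1)
= -0.7000

-0.7000


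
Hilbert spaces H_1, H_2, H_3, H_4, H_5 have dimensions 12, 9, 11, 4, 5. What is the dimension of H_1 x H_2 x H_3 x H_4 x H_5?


dim(H_1 x H_2 x H_3 x H_4 x H_5) = 12 * 9 * 11 * 4 * 5
= 108 * 11 * 4 * 5
= 1188 * 4 * 5
= 4752 * 5
= 23760

23760


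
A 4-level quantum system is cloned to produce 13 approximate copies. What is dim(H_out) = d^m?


Output space = H^(tensor 13) where dim(H) = 4
dim = 4^13
= 16 (after 2 factors)
= 64 (after 3 factors)
= 256 (after 4 factors)
= 1024 (after 5 factors)
= 4096 (after 6 factors)
= 16384 (after 7 factors)
= 65536 (after 8 factors)
= 262144 (after 9 factors)
= 1048576 (after 10 factors)
= 4194304 (after 11 factors)
= 16777216 (after 12 factors)
= 67108864 (after 13 factors)
= 67108864

67108864


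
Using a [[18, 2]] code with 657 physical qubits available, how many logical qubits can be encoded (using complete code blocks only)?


Each code block uses 18 physical qubits for 2 logical qubit(s).
Number of complete blocks = floor(657 / 18) = 36
Logical qubits = 36 * 2
= 72

72


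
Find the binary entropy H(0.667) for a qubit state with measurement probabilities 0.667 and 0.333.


S = -p*log2(p) - (1-p)*log2(1-p)
p = 0.6670, 1-p = 0.3330
= -0.6670 * log2(0.6670) - 0.3330 * log2(0.3330)
= -(-0.3897) - (-0.5283)
= 0.9180

0.9180


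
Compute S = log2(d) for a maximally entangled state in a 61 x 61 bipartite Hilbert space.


For a maximally entangled state in d x d:
S = log2(d) = log2(61)
= 5.9307

5.9307


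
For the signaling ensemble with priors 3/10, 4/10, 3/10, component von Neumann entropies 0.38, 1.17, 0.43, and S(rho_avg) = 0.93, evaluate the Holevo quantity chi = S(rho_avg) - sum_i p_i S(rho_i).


chi = S(rho) - sum_i p_i * S(rho_i)
Weighted entropy = 3/10 * 0.38 + 4/10 * 1.17 + 3/10 * 0.43
= 0.7110
chi = 0.93 - 0.7110
= 0.2190

0.2190


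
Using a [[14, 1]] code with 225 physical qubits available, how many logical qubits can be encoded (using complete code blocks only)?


Each code block uses 14 physical qubits for 1 logical qubit(s).
Number of complete blocks = floor(225 / 14) = 16
Logical qubits = 16 * 1
= 16

16


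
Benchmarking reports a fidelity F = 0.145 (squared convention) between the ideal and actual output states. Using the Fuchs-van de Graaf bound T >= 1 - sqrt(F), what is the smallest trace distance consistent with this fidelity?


Fuchs-van de Graaf (squared-fidelity convention): 1 - sqrt(F) <= T <= sqrt(1 - F).
Lower bound: T >= 1 - sqrt(F)
sqrt(F) = sqrt(0.145) = 0.3808
T >= 1 - 0.3808
T >= 0.6192

0.6192


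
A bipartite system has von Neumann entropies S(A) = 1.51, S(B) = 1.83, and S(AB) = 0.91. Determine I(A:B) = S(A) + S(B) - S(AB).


I(A:B) = S(A) + S(B) - S(AB)
= 1.51 + 1.83 - 0.91
= 2.4300

2.4300


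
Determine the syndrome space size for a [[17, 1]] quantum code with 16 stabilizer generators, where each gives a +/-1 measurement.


Each stabilizer generator gives a binary (+1 or -1) measurement outcome.
With 16 independent generators:
Total syndromes = 2^16
= 65536

65536


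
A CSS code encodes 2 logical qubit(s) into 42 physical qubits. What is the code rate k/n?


Code rate R = k/n
= 2/42
= 0.0476

0.0476


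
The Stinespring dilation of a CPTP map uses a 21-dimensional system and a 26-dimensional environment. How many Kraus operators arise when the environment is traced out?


Tracing out the environment in an orthonormal basis {|i>_E} gives Kraus operators K_i = <i|_E U |0>_E.
Number of Kraus operators = dim(H_env) = d_env
= 26

26


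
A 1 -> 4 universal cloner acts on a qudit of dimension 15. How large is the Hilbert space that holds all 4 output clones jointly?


Output space = H^(tensor 4) where dim(H) = 15
dim = 15^4
= 225 (after 2 factors)
= 3375 (after 3 factors)
= 50625 (after 4 factors)
= 50625

50625
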